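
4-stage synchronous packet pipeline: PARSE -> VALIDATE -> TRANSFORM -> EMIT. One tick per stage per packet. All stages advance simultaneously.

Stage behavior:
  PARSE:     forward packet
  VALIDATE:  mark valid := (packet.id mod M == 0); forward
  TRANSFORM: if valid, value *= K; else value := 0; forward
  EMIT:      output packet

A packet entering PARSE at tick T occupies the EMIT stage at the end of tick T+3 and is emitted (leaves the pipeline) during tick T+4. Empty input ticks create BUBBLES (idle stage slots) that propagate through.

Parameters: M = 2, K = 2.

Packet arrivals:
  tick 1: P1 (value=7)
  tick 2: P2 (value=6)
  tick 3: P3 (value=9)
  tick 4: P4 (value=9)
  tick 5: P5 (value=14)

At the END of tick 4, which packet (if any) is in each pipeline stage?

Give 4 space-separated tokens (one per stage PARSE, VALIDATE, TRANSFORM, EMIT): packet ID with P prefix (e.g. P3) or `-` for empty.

Tick 1: [PARSE:P1(v=7,ok=F), VALIDATE:-, TRANSFORM:-, EMIT:-] out:-; in:P1
Tick 2: [PARSE:P2(v=6,ok=F), VALIDATE:P1(v=7,ok=F), TRANSFORM:-, EMIT:-] out:-; in:P2
Tick 3: [PARSE:P3(v=9,ok=F), VALIDATE:P2(v=6,ok=T), TRANSFORM:P1(v=0,ok=F), EMIT:-] out:-; in:P3
Tick 4: [PARSE:P4(v=9,ok=F), VALIDATE:P3(v=9,ok=F), TRANSFORM:P2(v=12,ok=T), EMIT:P1(v=0,ok=F)] out:-; in:P4
At end of tick 4: ['P4', 'P3', 'P2', 'P1']

Answer: P4 P3 P2 P1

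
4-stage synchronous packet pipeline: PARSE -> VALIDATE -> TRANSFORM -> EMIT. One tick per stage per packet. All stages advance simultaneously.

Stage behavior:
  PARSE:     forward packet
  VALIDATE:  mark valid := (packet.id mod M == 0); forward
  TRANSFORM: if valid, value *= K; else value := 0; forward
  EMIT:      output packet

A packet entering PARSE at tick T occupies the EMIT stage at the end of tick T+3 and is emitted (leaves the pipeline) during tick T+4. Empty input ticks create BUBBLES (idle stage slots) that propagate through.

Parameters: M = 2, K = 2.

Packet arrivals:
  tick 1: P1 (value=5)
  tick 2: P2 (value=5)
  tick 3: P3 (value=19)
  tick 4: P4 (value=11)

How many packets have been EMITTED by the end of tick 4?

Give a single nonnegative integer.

Answer: 0

Derivation:
Tick 1: [PARSE:P1(v=5,ok=F), VALIDATE:-, TRANSFORM:-, EMIT:-] out:-; in:P1
Tick 2: [PARSE:P2(v=5,ok=F), VALIDATE:P1(v=5,ok=F), TRANSFORM:-, EMIT:-] out:-; in:P2
Tick 3: [PARSE:P3(v=19,ok=F), VALIDATE:P2(v=5,ok=T), TRANSFORM:P1(v=0,ok=F), EMIT:-] out:-; in:P3
Tick 4: [PARSE:P4(v=11,ok=F), VALIDATE:P3(v=19,ok=F), TRANSFORM:P2(v=10,ok=T), EMIT:P1(v=0,ok=F)] out:-; in:P4
Emitted by tick 4: []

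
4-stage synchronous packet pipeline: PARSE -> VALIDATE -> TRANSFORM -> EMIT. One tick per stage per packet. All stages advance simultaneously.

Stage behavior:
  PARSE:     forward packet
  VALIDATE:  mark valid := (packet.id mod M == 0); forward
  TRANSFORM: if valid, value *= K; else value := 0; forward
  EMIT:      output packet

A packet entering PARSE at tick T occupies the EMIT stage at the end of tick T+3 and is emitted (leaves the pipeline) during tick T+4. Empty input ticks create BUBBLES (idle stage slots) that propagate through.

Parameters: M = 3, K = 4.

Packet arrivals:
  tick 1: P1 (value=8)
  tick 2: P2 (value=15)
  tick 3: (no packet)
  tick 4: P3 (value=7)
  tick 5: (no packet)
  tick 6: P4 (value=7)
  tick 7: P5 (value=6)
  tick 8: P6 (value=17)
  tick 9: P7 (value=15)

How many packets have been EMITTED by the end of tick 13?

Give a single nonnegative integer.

Tick 1: [PARSE:P1(v=8,ok=F), VALIDATE:-, TRANSFORM:-, EMIT:-] out:-; in:P1
Tick 2: [PARSE:P2(v=15,ok=F), VALIDATE:P1(v=8,ok=F), TRANSFORM:-, EMIT:-] out:-; in:P2
Tick 3: [PARSE:-, VALIDATE:P2(v=15,ok=F), TRANSFORM:P1(v=0,ok=F), EMIT:-] out:-; in:-
Tick 4: [PARSE:P3(v=7,ok=F), VALIDATE:-, TRANSFORM:P2(v=0,ok=F), EMIT:P1(v=0,ok=F)] out:-; in:P3
Tick 5: [PARSE:-, VALIDATE:P3(v=7,ok=T), TRANSFORM:-, EMIT:P2(v=0,ok=F)] out:P1(v=0); in:-
Tick 6: [PARSE:P4(v=7,ok=F), VALIDATE:-, TRANSFORM:P3(v=28,ok=T), EMIT:-] out:P2(v=0); in:P4
Tick 7: [PARSE:P5(v=6,ok=F), VALIDATE:P4(v=7,ok=F), TRANSFORM:-, EMIT:P3(v=28,ok=T)] out:-; in:P5
Tick 8: [PARSE:P6(v=17,ok=F), VALIDATE:P5(v=6,ok=F), TRANSFORM:P4(v=0,ok=F), EMIT:-] out:P3(v=28); in:P6
Tick 9: [PARSE:P7(v=15,ok=F), VALIDATE:P6(v=17,ok=T), TRANSFORM:P5(v=0,ok=F), EMIT:P4(v=0,ok=F)] out:-; in:P7
Tick 10: [PARSE:-, VALIDATE:P7(v=15,ok=F), TRANSFORM:P6(v=68,ok=T), EMIT:P5(v=0,ok=F)] out:P4(v=0); in:-
Tick 11: [PARSE:-, VALIDATE:-, TRANSFORM:P7(v=0,ok=F), EMIT:P6(v=68,ok=T)] out:P5(v=0); in:-
Tick 12: [PARSE:-, VALIDATE:-, TRANSFORM:-, EMIT:P7(v=0,ok=F)] out:P6(v=68); in:-
Tick 13: [PARSE:-, VALIDATE:-, TRANSFORM:-, EMIT:-] out:P7(v=0); in:-
Emitted by tick 13: ['P1', 'P2', 'P3', 'P4', 'P5', 'P6', 'P7']

Answer: 7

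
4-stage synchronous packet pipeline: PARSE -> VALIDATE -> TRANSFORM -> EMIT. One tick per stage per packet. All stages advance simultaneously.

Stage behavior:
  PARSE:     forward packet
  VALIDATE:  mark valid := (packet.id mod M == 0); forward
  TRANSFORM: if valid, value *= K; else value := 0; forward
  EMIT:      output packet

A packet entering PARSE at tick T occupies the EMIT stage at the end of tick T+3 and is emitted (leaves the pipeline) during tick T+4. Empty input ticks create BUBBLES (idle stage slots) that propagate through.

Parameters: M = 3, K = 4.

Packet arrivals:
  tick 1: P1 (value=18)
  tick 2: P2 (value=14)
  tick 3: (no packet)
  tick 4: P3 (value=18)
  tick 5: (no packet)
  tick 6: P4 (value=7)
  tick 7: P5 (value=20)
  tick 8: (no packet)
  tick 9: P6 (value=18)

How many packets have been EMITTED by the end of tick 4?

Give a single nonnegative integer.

Tick 1: [PARSE:P1(v=18,ok=F), VALIDATE:-, TRANSFORM:-, EMIT:-] out:-; in:P1
Tick 2: [PARSE:P2(v=14,ok=F), VALIDATE:P1(v=18,ok=F), TRANSFORM:-, EMIT:-] out:-; in:P2
Tick 3: [PARSE:-, VALIDATE:P2(v=14,ok=F), TRANSFORM:P1(v=0,ok=F), EMIT:-] out:-; in:-
Tick 4: [PARSE:P3(v=18,ok=F), VALIDATE:-, TRANSFORM:P2(v=0,ok=F), EMIT:P1(v=0,ok=F)] out:-; in:P3
Emitted by tick 4: []

Answer: 0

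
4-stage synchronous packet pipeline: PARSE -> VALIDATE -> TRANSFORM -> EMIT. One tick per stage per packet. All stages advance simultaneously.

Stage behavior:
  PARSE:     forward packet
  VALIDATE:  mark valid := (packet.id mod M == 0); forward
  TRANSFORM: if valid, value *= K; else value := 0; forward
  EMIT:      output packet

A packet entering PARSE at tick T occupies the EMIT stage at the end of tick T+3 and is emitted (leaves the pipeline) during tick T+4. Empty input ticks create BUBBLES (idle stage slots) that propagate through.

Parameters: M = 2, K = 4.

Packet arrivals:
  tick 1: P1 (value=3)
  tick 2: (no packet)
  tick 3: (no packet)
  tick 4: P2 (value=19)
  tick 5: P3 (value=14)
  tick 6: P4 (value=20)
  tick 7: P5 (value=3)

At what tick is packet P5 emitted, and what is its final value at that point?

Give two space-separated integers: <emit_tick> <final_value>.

Tick 1: [PARSE:P1(v=3,ok=F), VALIDATE:-, TRANSFORM:-, EMIT:-] out:-; in:P1
Tick 2: [PARSE:-, VALIDATE:P1(v=3,ok=F), TRANSFORM:-, EMIT:-] out:-; in:-
Tick 3: [PARSE:-, VALIDATE:-, TRANSFORM:P1(v=0,ok=F), EMIT:-] out:-; in:-
Tick 4: [PARSE:P2(v=19,ok=F), VALIDATE:-, TRANSFORM:-, EMIT:P1(v=0,ok=F)] out:-; in:P2
Tick 5: [PARSE:P3(v=14,ok=F), VALIDATE:P2(v=19,ok=T), TRANSFORM:-, EMIT:-] out:P1(v=0); in:P3
Tick 6: [PARSE:P4(v=20,ok=F), VALIDATE:P3(v=14,ok=F), TRANSFORM:P2(v=76,ok=T), EMIT:-] out:-; in:P4
Tick 7: [PARSE:P5(v=3,ok=F), VALIDATE:P4(v=20,ok=T), TRANSFORM:P3(v=0,ok=F), EMIT:P2(v=76,ok=T)] out:-; in:P5
Tick 8: [PARSE:-, VALIDATE:P5(v=3,ok=F), TRANSFORM:P4(v=80,ok=T), EMIT:P3(v=0,ok=F)] out:P2(v=76); in:-
Tick 9: [PARSE:-, VALIDATE:-, TRANSFORM:P5(v=0,ok=F), EMIT:P4(v=80,ok=T)] out:P3(v=0); in:-
Tick 10: [PARSE:-, VALIDATE:-, TRANSFORM:-, EMIT:P5(v=0,ok=F)] out:P4(v=80); in:-
Tick 11: [PARSE:-, VALIDATE:-, TRANSFORM:-, EMIT:-] out:P5(v=0); in:-
P5: arrives tick 7, valid=False (id=5, id%2=1), emit tick 11, final value 0

Answer: 11 0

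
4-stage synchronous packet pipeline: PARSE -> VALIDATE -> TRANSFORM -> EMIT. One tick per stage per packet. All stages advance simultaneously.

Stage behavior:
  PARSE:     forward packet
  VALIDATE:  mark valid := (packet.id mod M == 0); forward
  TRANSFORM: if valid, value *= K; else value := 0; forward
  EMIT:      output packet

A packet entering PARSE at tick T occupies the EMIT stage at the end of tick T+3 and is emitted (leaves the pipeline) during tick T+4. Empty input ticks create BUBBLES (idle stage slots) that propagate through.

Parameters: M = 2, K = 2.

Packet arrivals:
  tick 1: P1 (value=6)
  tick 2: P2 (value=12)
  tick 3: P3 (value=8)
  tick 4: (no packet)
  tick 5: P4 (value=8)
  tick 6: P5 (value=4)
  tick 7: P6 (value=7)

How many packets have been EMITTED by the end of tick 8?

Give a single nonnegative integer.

Tick 1: [PARSE:P1(v=6,ok=F), VALIDATE:-, TRANSFORM:-, EMIT:-] out:-; in:P1
Tick 2: [PARSE:P2(v=12,ok=F), VALIDATE:P1(v=6,ok=F), TRANSFORM:-, EMIT:-] out:-; in:P2
Tick 3: [PARSE:P3(v=8,ok=F), VALIDATE:P2(v=12,ok=T), TRANSFORM:P1(v=0,ok=F), EMIT:-] out:-; in:P3
Tick 4: [PARSE:-, VALIDATE:P3(v=8,ok=F), TRANSFORM:P2(v=24,ok=T), EMIT:P1(v=0,ok=F)] out:-; in:-
Tick 5: [PARSE:P4(v=8,ok=F), VALIDATE:-, TRANSFORM:P3(v=0,ok=F), EMIT:P2(v=24,ok=T)] out:P1(v=0); in:P4
Tick 6: [PARSE:P5(v=4,ok=F), VALIDATE:P4(v=8,ok=T), TRANSFORM:-, EMIT:P3(v=0,ok=F)] out:P2(v=24); in:P5
Tick 7: [PARSE:P6(v=7,ok=F), VALIDATE:P5(v=4,ok=F), TRANSFORM:P4(v=16,ok=T), EMIT:-] out:P3(v=0); in:P6
Tick 8: [PARSE:-, VALIDATE:P6(v=7,ok=T), TRANSFORM:P5(v=0,ok=F), EMIT:P4(v=16,ok=T)] out:-; in:-
Emitted by tick 8: ['P1', 'P2', 'P3']

Answer: 3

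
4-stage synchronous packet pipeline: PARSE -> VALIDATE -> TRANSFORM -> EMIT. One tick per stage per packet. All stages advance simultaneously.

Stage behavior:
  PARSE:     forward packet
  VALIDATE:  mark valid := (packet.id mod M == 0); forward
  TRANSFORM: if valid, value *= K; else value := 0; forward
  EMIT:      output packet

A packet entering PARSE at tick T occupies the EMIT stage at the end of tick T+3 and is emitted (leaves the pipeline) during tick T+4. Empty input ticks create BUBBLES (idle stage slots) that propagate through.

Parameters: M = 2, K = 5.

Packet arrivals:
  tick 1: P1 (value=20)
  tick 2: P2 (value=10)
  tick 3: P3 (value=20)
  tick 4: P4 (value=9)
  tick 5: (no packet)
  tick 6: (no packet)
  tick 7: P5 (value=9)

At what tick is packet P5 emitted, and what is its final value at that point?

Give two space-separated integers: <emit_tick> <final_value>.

Tick 1: [PARSE:P1(v=20,ok=F), VALIDATE:-, TRANSFORM:-, EMIT:-] out:-; in:P1
Tick 2: [PARSE:P2(v=10,ok=F), VALIDATE:P1(v=20,ok=F), TRANSFORM:-, EMIT:-] out:-; in:P2
Tick 3: [PARSE:P3(v=20,ok=F), VALIDATE:P2(v=10,ok=T), TRANSFORM:P1(v=0,ok=F), EMIT:-] out:-; in:P3
Tick 4: [PARSE:P4(v=9,ok=F), VALIDATE:P3(v=20,ok=F), TRANSFORM:P2(v=50,ok=T), EMIT:P1(v=0,ok=F)] out:-; in:P4
Tick 5: [PARSE:-, VALIDATE:P4(v=9,ok=T), TRANSFORM:P3(v=0,ok=F), EMIT:P2(v=50,ok=T)] out:P1(v=0); in:-
Tick 6: [PARSE:-, VALIDATE:-, TRANSFORM:P4(v=45,ok=T), EMIT:P3(v=0,ok=F)] out:P2(v=50); in:-
Tick 7: [PARSE:P5(v=9,ok=F), VALIDATE:-, TRANSFORM:-, EMIT:P4(v=45,ok=T)] out:P3(v=0); in:P5
Tick 8: [PARSE:-, VALIDATE:P5(v=9,ok=F), TRANSFORM:-, EMIT:-] out:P4(v=45); in:-
Tick 9: [PARSE:-, VALIDATE:-, TRANSFORM:P5(v=0,ok=F), EMIT:-] out:-; in:-
Tick 10: [PARSE:-, VALIDATE:-, TRANSFORM:-, EMIT:P5(v=0,ok=F)] out:-; in:-
Tick 11: [PARSE:-, VALIDATE:-, TRANSFORM:-, EMIT:-] out:P5(v=0); in:-
P5: arrives tick 7, valid=False (id=5, id%2=1), emit tick 11, final value 0

Answer: 11 0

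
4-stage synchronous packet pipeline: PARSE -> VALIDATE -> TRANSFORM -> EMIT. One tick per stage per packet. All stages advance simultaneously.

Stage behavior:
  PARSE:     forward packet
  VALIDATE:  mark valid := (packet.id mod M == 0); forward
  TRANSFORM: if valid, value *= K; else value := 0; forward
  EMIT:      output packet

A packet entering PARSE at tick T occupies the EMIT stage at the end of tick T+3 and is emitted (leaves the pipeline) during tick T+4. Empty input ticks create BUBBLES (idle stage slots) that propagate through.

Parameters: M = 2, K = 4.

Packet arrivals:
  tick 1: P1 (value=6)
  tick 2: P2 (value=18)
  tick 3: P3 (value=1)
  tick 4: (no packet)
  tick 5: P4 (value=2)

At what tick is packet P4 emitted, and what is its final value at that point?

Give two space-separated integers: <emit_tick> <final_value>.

Answer: 9 8

Derivation:
Tick 1: [PARSE:P1(v=6,ok=F), VALIDATE:-, TRANSFORM:-, EMIT:-] out:-; in:P1
Tick 2: [PARSE:P2(v=18,ok=F), VALIDATE:P1(v=6,ok=F), TRANSFORM:-, EMIT:-] out:-; in:P2
Tick 3: [PARSE:P3(v=1,ok=F), VALIDATE:P2(v=18,ok=T), TRANSFORM:P1(v=0,ok=F), EMIT:-] out:-; in:P3
Tick 4: [PARSE:-, VALIDATE:P3(v=1,ok=F), TRANSFORM:P2(v=72,ok=T), EMIT:P1(v=0,ok=F)] out:-; in:-
Tick 5: [PARSE:P4(v=2,ok=F), VALIDATE:-, TRANSFORM:P3(v=0,ok=F), EMIT:P2(v=72,ok=T)] out:P1(v=0); in:P4
Tick 6: [PARSE:-, VALIDATE:P4(v=2,ok=T), TRANSFORM:-, EMIT:P3(v=0,ok=F)] out:P2(v=72); in:-
Tick 7: [PARSE:-, VALIDATE:-, TRANSFORM:P4(v=8,ok=T), EMIT:-] out:P3(v=0); in:-
Tick 8: [PARSE:-, VALIDATE:-, TRANSFORM:-, EMIT:P4(v=8,ok=T)] out:-; in:-
Tick 9: [PARSE:-, VALIDATE:-, TRANSFORM:-, EMIT:-] out:P4(v=8); in:-
P4: arrives tick 5, valid=True (id=4, id%2=0), emit tick 9, final value 8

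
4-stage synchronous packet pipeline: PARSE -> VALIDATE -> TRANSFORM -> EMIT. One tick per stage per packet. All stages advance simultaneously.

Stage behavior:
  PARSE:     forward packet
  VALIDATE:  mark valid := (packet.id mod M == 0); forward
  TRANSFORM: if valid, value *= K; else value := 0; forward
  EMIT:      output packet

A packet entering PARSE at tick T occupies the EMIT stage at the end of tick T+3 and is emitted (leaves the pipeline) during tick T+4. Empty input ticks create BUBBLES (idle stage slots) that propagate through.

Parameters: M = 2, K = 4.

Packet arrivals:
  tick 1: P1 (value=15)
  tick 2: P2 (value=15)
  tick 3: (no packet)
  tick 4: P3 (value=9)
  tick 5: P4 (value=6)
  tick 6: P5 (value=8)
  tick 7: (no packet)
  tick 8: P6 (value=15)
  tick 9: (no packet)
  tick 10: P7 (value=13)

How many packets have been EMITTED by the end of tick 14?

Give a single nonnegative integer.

Tick 1: [PARSE:P1(v=15,ok=F), VALIDATE:-, TRANSFORM:-, EMIT:-] out:-; in:P1
Tick 2: [PARSE:P2(v=15,ok=F), VALIDATE:P1(v=15,ok=F), TRANSFORM:-, EMIT:-] out:-; in:P2
Tick 3: [PARSE:-, VALIDATE:P2(v=15,ok=T), TRANSFORM:P1(v=0,ok=F), EMIT:-] out:-; in:-
Tick 4: [PARSE:P3(v=9,ok=F), VALIDATE:-, TRANSFORM:P2(v=60,ok=T), EMIT:P1(v=0,ok=F)] out:-; in:P3
Tick 5: [PARSE:P4(v=6,ok=F), VALIDATE:P3(v=9,ok=F), TRANSFORM:-, EMIT:P2(v=60,ok=T)] out:P1(v=0); in:P4
Tick 6: [PARSE:P5(v=8,ok=F), VALIDATE:P4(v=6,ok=T), TRANSFORM:P3(v=0,ok=F), EMIT:-] out:P2(v=60); in:P5
Tick 7: [PARSE:-, VALIDATE:P5(v=8,ok=F), TRANSFORM:P4(v=24,ok=T), EMIT:P3(v=0,ok=F)] out:-; in:-
Tick 8: [PARSE:P6(v=15,ok=F), VALIDATE:-, TRANSFORM:P5(v=0,ok=F), EMIT:P4(v=24,ok=T)] out:P3(v=0); in:P6
Tick 9: [PARSE:-, VALIDATE:P6(v=15,ok=T), TRANSFORM:-, EMIT:P5(v=0,ok=F)] out:P4(v=24); in:-
Tick 10: [PARSE:P7(v=13,ok=F), VALIDATE:-, TRANSFORM:P6(v=60,ok=T), EMIT:-] out:P5(v=0); in:P7
Tick 11: [PARSE:-, VALIDATE:P7(v=13,ok=F), TRANSFORM:-, EMIT:P6(v=60,ok=T)] out:-; in:-
Tick 12: [PARSE:-, VALIDATE:-, TRANSFORM:P7(v=0,ok=F), EMIT:-] out:P6(v=60); in:-
Tick 13: [PARSE:-, VALIDATE:-, TRANSFORM:-, EMIT:P7(v=0,ok=F)] out:-; in:-
Tick 14: [PARSE:-, VALIDATE:-, TRANSFORM:-, EMIT:-] out:P7(v=0); in:-
Emitted by tick 14: ['P1', 'P2', 'P3', 'P4', 'P5', 'P6', 'P7']

Answer: 7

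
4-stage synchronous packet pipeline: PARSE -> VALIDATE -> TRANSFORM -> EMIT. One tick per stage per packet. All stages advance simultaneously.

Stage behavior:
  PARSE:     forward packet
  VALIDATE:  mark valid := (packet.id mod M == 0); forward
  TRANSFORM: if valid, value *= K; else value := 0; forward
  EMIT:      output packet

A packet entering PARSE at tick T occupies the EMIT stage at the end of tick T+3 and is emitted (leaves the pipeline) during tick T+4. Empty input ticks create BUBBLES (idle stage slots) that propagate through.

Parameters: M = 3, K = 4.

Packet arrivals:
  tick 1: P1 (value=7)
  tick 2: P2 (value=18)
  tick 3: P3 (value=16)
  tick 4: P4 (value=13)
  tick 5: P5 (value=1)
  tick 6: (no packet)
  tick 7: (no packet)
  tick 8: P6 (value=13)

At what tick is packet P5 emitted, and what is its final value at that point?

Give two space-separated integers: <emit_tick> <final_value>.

Answer: 9 0

Derivation:
Tick 1: [PARSE:P1(v=7,ok=F), VALIDATE:-, TRANSFORM:-, EMIT:-] out:-; in:P1
Tick 2: [PARSE:P2(v=18,ok=F), VALIDATE:P1(v=7,ok=F), TRANSFORM:-, EMIT:-] out:-; in:P2
Tick 3: [PARSE:P3(v=16,ok=F), VALIDATE:P2(v=18,ok=F), TRANSFORM:P1(v=0,ok=F), EMIT:-] out:-; in:P3
Tick 4: [PARSE:P4(v=13,ok=F), VALIDATE:P3(v=16,ok=T), TRANSFORM:P2(v=0,ok=F), EMIT:P1(v=0,ok=F)] out:-; in:P4
Tick 5: [PARSE:P5(v=1,ok=F), VALIDATE:P4(v=13,ok=F), TRANSFORM:P3(v=64,ok=T), EMIT:P2(v=0,ok=F)] out:P1(v=0); in:P5
Tick 6: [PARSE:-, VALIDATE:P5(v=1,ok=F), TRANSFORM:P4(v=0,ok=F), EMIT:P3(v=64,ok=T)] out:P2(v=0); in:-
Tick 7: [PARSE:-, VALIDATE:-, TRANSFORM:P5(v=0,ok=F), EMIT:P4(v=0,ok=F)] out:P3(v=64); in:-
Tick 8: [PARSE:P6(v=13,ok=F), VALIDATE:-, TRANSFORM:-, EMIT:P5(v=0,ok=F)] out:P4(v=0); in:P6
Tick 9: [PARSE:-, VALIDATE:P6(v=13,ok=T), TRANSFORM:-, EMIT:-] out:P5(v=0); in:-
Tick 10: [PARSE:-, VALIDATE:-, TRANSFORM:P6(v=52,ok=T), EMIT:-] out:-; in:-
Tick 11: [PARSE:-, VALIDATE:-, TRANSFORM:-, EMIT:P6(v=52,ok=T)] out:-; in:-
Tick 12: [PARSE:-, VALIDATE:-, TRANSFORM:-, EMIT:-] out:P6(v=52); in:-
P5: arrives tick 5, valid=False (id=5, id%3=2), emit tick 9, final value 0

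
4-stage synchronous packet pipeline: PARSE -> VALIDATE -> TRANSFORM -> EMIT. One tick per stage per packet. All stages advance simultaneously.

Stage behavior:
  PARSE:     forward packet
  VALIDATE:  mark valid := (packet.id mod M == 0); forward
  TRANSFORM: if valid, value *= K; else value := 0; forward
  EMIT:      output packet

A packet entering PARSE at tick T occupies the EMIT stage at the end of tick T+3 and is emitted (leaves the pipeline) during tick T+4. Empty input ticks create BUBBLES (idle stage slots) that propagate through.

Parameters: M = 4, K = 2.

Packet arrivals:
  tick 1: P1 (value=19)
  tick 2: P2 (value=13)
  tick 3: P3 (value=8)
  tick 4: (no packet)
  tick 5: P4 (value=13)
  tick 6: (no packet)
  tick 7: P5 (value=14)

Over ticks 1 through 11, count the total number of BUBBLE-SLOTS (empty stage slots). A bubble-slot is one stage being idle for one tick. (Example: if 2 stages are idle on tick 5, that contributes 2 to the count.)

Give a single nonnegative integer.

Tick 1: [PARSE:P1(v=19,ok=F), VALIDATE:-, TRANSFORM:-, EMIT:-] out:-; bubbles=3
Tick 2: [PARSE:P2(v=13,ok=F), VALIDATE:P1(v=19,ok=F), TRANSFORM:-, EMIT:-] out:-; bubbles=2
Tick 3: [PARSE:P3(v=8,ok=F), VALIDATE:P2(v=13,ok=F), TRANSFORM:P1(v=0,ok=F), EMIT:-] out:-; bubbles=1
Tick 4: [PARSE:-, VALIDATE:P3(v=8,ok=F), TRANSFORM:P2(v=0,ok=F), EMIT:P1(v=0,ok=F)] out:-; bubbles=1
Tick 5: [PARSE:P4(v=13,ok=F), VALIDATE:-, TRANSFORM:P3(v=0,ok=F), EMIT:P2(v=0,ok=F)] out:P1(v=0); bubbles=1
Tick 6: [PARSE:-, VALIDATE:P4(v=13,ok=T), TRANSFORM:-, EMIT:P3(v=0,ok=F)] out:P2(v=0); bubbles=2
Tick 7: [PARSE:P5(v=14,ok=F), VALIDATE:-, TRANSFORM:P4(v=26,ok=T), EMIT:-] out:P3(v=0); bubbles=2
Tick 8: [PARSE:-, VALIDATE:P5(v=14,ok=F), TRANSFORM:-, EMIT:P4(v=26,ok=T)] out:-; bubbles=2
Tick 9: [PARSE:-, VALIDATE:-, TRANSFORM:P5(v=0,ok=F), EMIT:-] out:P4(v=26); bubbles=3
Tick 10: [PARSE:-, VALIDATE:-, TRANSFORM:-, EMIT:P5(v=0,ok=F)] out:-; bubbles=3
Tick 11: [PARSE:-, VALIDATE:-, TRANSFORM:-, EMIT:-] out:P5(v=0); bubbles=4
Total bubble-slots: 24

Answer: 24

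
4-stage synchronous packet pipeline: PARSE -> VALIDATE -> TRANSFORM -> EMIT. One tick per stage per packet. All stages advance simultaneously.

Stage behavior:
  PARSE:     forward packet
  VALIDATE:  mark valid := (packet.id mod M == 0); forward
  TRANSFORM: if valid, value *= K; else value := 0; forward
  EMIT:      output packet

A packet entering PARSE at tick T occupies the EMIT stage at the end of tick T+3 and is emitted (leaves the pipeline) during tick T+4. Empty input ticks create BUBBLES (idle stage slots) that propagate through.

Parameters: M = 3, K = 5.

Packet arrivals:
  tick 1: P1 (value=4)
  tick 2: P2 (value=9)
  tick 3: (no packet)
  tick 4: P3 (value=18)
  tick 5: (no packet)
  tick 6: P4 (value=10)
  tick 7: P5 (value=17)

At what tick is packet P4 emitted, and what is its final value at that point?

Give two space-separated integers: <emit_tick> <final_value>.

Tick 1: [PARSE:P1(v=4,ok=F), VALIDATE:-, TRANSFORM:-, EMIT:-] out:-; in:P1
Tick 2: [PARSE:P2(v=9,ok=F), VALIDATE:P1(v=4,ok=F), TRANSFORM:-, EMIT:-] out:-; in:P2
Tick 3: [PARSE:-, VALIDATE:P2(v=9,ok=F), TRANSFORM:P1(v=0,ok=F), EMIT:-] out:-; in:-
Tick 4: [PARSE:P3(v=18,ok=F), VALIDATE:-, TRANSFORM:P2(v=0,ok=F), EMIT:P1(v=0,ok=F)] out:-; in:P3
Tick 5: [PARSE:-, VALIDATE:P3(v=18,ok=T), TRANSFORM:-, EMIT:P2(v=0,ok=F)] out:P1(v=0); in:-
Tick 6: [PARSE:P4(v=10,ok=F), VALIDATE:-, TRANSFORM:P3(v=90,ok=T), EMIT:-] out:P2(v=0); in:P4
Tick 7: [PARSE:P5(v=17,ok=F), VALIDATE:P4(v=10,ok=F), TRANSFORM:-, EMIT:P3(v=90,ok=T)] out:-; in:P5
Tick 8: [PARSE:-, VALIDATE:P5(v=17,ok=F), TRANSFORM:P4(v=0,ok=F), EMIT:-] out:P3(v=90); in:-
Tick 9: [PARSE:-, VALIDATE:-, TRANSFORM:P5(v=0,ok=F), EMIT:P4(v=0,ok=F)] out:-; in:-
Tick 10: [PARSE:-, VALIDATE:-, TRANSFORM:-, EMIT:P5(v=0,ok=F)] out:P4(v=0); in:-
Tick 11: [PARSE:-, VALIDATE:-, TRANSFORM:-, EMIT:-] out:P5(v=0); in:-
P4: arrives tick 6, valid=False (id=4, id%3=1), emit tick 10, final value 0

Answer: 10 0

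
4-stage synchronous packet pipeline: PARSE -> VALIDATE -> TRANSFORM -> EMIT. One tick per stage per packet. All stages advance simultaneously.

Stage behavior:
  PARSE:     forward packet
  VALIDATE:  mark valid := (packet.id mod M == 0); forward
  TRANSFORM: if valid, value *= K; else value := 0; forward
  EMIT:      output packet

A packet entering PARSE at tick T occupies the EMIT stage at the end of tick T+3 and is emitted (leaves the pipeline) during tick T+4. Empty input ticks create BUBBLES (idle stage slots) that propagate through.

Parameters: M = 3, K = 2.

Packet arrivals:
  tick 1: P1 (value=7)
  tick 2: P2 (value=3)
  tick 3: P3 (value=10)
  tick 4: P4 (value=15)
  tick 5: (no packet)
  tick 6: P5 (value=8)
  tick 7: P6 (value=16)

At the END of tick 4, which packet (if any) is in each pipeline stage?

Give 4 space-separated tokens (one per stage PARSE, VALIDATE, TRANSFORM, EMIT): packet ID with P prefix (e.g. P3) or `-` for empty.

Tick 1: [PARSE:P1(v=7,ok=F), VALIDATE:-, TRANSFORM:-, EMIT:-] out:-; in:P1
Tick 2: [PARSE:P2(v=3,ok=F), VALIDATE:P1(v=7,ok=F), TRANSFORM:-, EMIT:-] out:-; in:P2
Tick 3: [PARSE:P3(v=10,ok=F), VALIDATE:P2(v=3,ok=F), TRANSFORM:P1(v=0,ok=F), EMIT:-] out:-; in:P3
Tick 4: [PARSE:P4(v=15,ok=F), VALIDATE:P3(v=10,ok=T), TRANSFORM:P2(v=0,ok=F), EMIT:P1(v=0,ok=F)] out:-; in:P4
At end of tick 4: ['P4', 'P3', 'P2', 'P1']

Answer: P4 P3 P2 P1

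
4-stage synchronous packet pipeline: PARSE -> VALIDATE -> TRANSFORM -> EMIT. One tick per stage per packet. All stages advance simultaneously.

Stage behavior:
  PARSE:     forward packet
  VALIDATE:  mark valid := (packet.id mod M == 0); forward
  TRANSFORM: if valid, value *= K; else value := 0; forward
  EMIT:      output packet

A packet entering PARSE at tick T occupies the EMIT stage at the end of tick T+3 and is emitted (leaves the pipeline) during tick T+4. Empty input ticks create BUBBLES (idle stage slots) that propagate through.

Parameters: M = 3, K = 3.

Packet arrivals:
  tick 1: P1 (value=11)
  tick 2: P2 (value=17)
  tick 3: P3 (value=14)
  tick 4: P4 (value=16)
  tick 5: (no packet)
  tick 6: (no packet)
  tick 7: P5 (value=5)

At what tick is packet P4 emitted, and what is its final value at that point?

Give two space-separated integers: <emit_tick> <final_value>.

Answer: 8 0

Derivation:
Tick 1: [PARSE:P1(v=11,ok=F), VALIDATE:-, TRANSFORM:-, EMIT:-] out:-; in:P1
Tick 2: [PARSE:P2(v=17,ok=F), VALIDATE:P1(v=11,ok=F), TRANSFORM:-, EMIT:-] out:-; in:P2
Tick 3: [PARSE:P3(v=14,ok=F), VALIDATE:P2(v=17,ok=F), TRANSFORM:P1(v=0,ok=F), EMIT:-] out:-; in:P3
Tick 4: [PARSE:P4(v=16,ok=F), VALIDATE:P3(v=14,ok=T), TRANSFORM:P2(v=0,ok=F), EMIT:P1(v=0,ok=F)] out:-; in:P4
Tick 5: [PARSE:-, VALIDATE:P4(v=16,ok=F), TRANSFORM:P3(v=42,ok=T), EMIT:P2(v=0,ok=F)] out:P1(v=0); in:-
Tick 6: [PARSE:-, VALIDATE:-, TRANSFORM:P4(v=0,ok=F), EMIT:P3(v=42,ok=T)] out:P2(v=0); in:-
Tick 7: [PARSE:P5(v=5,ok=F), VALIDATE:-, TRANSFORM:-, EMIT:P4(v=0,ok=F)] out:P3(v=42); in:P5
Tick 8: [PARSE:-, VALIDATE:P5(v=5,ok=F), TRANSFORM:-, EMIT:-] out:P4(v=0); in:-
Tick 9: [PARSE:-, VALIDATE:-, TRANSFORM:P5(v=0,ok=F), EMIT:-] out:-; in:-
Tick 10: [PARSE:-, VALIDATE:-, TRANSFORM:-, EMIT:P5(v=0,ok=F)] out:-; in:-
Tick 11: [PARSE:-, VALIDATE:-, TRANSFORM:-, EMIT:-] out:P5(v=0); in:-
P4: arrives tick 4, valid=False (id=4, id%3=1), emit tick 8, final value 0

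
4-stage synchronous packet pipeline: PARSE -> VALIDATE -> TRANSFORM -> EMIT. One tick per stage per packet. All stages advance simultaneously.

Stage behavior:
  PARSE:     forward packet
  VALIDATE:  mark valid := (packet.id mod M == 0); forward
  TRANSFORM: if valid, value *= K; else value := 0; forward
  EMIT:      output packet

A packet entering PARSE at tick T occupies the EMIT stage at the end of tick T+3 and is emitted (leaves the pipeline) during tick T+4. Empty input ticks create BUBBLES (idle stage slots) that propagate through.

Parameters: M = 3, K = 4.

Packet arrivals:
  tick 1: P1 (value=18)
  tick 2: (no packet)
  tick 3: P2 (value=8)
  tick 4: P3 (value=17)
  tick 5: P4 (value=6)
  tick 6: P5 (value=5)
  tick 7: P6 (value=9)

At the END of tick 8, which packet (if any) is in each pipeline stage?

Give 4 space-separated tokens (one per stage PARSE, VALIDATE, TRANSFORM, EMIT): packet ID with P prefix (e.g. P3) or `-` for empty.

Answer: - P6 P5 P4

Derivation:
Tick 1: [PARSE:P1(v=18,ok=F), VALIDATE:-, TRANSFORM:-, EMIT:-] out:-; in:P1
Tick 2: [PARSE:-, VALIDATE:P1(v=18,ok=F), TRANSFORM:-, EMIT:-] out:-; in:-
Tick 3: [PARSE:P2(v=8,ok=F), VALIDATE:-, TRANSFORM:P1(v=0,ok=F), EMIT:-] out:-; in:P2
Tick 4: [PARSE:P3(v=17,ok=F), VALIDATE:P2(v=8,ok=F), TRANSFORM:-, EMIT:P1(v=0,ok=F)] out:-; in:P3
Tick 5: [PARSE:P4(v=6,ok=F), VALIDATE:P3(v=17,ok=T), TRANSFORM:P2(v=0,ok=F), EMIT:-] out:P1(v=0); in:P4
Tick 6: [PARSE:P5(v=5,ok=F), VALIDATE:P4(v=6,ok=F), TRANSFORM:P3(v=68,ok=T), EMIT:P2(v=0,ok=F)] out:-; in:P5
Tick 7: [PARSE:P6(v=9,ok=F), VALIDATE:P5(v=5,ok=F), TRANSFORM:P4(v=0,ok=F), EMIT:P3(v=68,ok=T)] out:P2(v=0); in:P6
Tick 8: [PARSE:-, VALIDATE:P6(v=9,ok=T), TRANSFORM:P5(v=0,ok=F), EMIT:P4(v=0,ok=F)] out:P3(v=68); in:-
At end of tick 8: ['-', 'P6', 'P5', 'P4']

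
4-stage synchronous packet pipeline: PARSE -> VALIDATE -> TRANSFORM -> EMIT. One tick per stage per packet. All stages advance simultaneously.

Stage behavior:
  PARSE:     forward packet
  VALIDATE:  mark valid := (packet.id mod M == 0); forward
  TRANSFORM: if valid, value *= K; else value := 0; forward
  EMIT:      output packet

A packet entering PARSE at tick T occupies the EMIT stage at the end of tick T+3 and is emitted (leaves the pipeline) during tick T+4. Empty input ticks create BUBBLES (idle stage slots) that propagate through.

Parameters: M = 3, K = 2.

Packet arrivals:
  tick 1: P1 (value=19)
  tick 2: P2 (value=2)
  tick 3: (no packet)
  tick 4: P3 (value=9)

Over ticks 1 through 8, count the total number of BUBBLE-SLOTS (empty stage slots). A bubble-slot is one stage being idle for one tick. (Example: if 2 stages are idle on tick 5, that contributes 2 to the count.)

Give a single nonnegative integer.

Answer: 20

Derivation:
Tick 1: [PARSE:P1(v=19,ok=F), VALIDATE:-, TRANSFORM:-, EMIT:-] out:-; bubbles=3
Tick 2: [PARSE:P2(v=2,ok=F), VALIDATE:P1(v=19,ok=F), TRANSFORM:-, EMIT:-] out:-; bubbles=2
Tick 3: [PARSE:-, VALIDATE:P2(v=2,ok=F), TRANSFORM:P1(v=0,ok=F), EMIT:-] out:-; bubbles=2
Tick 4: [PARSE:P3(v=9,ok=F), VALIDATE:-, TRANSFORM:P2(v=0,ok=F), EMIT:P1(v=0,ok=F)] out:-; bubbles=1
Tick 5: [PARSE:-, VALIDATE:P3(v=9,ok=T), TRANSFORM:-, EMIT:P2(v=0,ok=F)] out:P1(v=0); bubbles=2
Tick 6: [PARSE:-, VALIDATE:-, TRANSFORM:P3(v=18,ok=T), EMIT:-] out:P2(v=0); bubbles=3
Tick 7: [PARSE:-, VALIDATE:-, TRANSFORM:-, EMIT:P3(v=18,ok=T)] out:-; bubbles=3
Tick 8: [PARSE:-, VALIDATE:-, TRANSFORM:-, EMIT:-] out:P3(v=18); bubbles=4
Total bubble-slots: 20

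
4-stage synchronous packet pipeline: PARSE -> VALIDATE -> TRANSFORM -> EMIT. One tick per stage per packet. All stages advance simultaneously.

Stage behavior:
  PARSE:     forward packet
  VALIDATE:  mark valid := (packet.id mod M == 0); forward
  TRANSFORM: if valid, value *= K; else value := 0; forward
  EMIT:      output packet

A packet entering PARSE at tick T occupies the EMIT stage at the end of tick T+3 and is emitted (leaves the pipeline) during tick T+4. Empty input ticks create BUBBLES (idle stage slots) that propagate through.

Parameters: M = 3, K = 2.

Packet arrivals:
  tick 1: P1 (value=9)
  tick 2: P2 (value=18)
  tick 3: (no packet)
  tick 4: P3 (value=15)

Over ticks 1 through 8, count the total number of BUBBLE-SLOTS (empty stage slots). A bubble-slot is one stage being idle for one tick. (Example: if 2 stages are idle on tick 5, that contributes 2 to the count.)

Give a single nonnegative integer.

Tick 1: [PARSE:P1(v=9,ok=F), VALIDATE:-, TRANSFORM:-, EMIT:-] out:-; bubbles=3
Tick 2: [PARSE:P2(v=18,ok=F), VALIDATE:P1(v=9,ok=F), TRANSFORM:-, EMIT:-] out:-; bubbles=2
Tick 3: [PARSE:-, VALIDATE:P2(v=18,ok=F), TRANSFORM:P1(v=0,ok=F), EMIT:-] out:-; bubbles=2
Tick 4: [PARSE:P3(v=15,ok=F), VALIDATE:-, TRANSFORM:P2(v=0,ok=F), EMIT:P1(v=0,ok=F)] out:-; bubbles=1
Tick 5: [PARSE:-, VALIDATE:P3(v=15,ok=T), TRANSFORM:-, EMIT:P2(v=0,ok=F)] out:P1(v=0); bubbles=2
Tick 6: [PARSE:-, VALIDATE:-, TRANSFORM:P3(v=30,ok=T), EMIT:-] out:P2(v=0); bubbles=3
Tick 7: [PARSE:-, VALIDATE:-, TRANSFORM:-, EMIT:P3(v=30,ok=T)] out:-; bubbles=3
Tick 8: [PARSE:-, VALIDATE:-, TRANSFORM:-, EMIT:-] out:P3(v=30); bubbles=4
Total bubble-slots: 20

Answer: 20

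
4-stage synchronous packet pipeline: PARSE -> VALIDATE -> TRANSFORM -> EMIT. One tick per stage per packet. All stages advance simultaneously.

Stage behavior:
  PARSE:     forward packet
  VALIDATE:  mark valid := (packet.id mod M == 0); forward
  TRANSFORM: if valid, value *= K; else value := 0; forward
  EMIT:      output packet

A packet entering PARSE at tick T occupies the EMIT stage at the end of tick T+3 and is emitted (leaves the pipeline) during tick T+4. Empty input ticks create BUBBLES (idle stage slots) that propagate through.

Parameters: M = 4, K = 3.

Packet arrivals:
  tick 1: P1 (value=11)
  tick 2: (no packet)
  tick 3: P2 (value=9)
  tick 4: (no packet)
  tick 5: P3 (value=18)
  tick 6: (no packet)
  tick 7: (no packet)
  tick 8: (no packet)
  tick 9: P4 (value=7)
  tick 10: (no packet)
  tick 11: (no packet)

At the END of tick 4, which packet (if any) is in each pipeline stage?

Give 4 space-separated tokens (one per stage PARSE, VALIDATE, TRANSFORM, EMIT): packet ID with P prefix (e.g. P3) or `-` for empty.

Answer: - P2 - P1

Derivation:
Tick 1: [PARSE:P1(v=11,ok=F), VALIDATE:-, TRANSFORM:-, EMIT:-] out:-; in:P1
Tick 2: [PARSE:-, VALIDATE:P1(v=11,ok=F), TRANSFORM:-, EMIT:-] out:-; in:-
Tick 3: [PARSE:P2(v=9,ok=F), VALIDATE:-, TRANSFORM:P1(v=0,ok=F), EMIT:-] out:-; in:P2
Tick 4: [PARSE:-, VALIDATE:P2(v=9,ok=F), TRANSFORM:-, EMIT:P1(v=0,ok=F)] out:-; in:-
At end of tick 4: ['-', 'P2', '-', 'P1']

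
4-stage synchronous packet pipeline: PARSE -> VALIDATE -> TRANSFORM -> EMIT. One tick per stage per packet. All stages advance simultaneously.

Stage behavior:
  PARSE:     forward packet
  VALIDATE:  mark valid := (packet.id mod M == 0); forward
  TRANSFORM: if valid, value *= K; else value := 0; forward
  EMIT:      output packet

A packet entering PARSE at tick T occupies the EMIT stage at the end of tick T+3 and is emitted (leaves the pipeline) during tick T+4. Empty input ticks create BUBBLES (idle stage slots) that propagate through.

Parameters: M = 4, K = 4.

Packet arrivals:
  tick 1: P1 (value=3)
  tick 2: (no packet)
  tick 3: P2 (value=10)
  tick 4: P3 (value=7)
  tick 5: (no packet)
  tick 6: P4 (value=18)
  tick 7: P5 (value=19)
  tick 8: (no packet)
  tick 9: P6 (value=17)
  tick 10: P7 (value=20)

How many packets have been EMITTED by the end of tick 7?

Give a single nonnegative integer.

Answer: 2

Derivation:
Tick 1: [PARSE:P1(v=3,ok=F), VALIDATE:-, TRANSFORM:-, EMIT:-] out:-; in:P1
Tick 2: [PARSE:-, VALIDATE:P1(v=3,ok=F), TRANSFORM:-, EMIT:-] out:-; in:-
Tick 3: [PARSE:P2(v=10,ok=F), VALIDATE:-, TRANSFORM:P1(v=0,ok=F), EMIT:-] out:-; in:P2
Tick 4: [PARSE:P3(v=7,ok=F), VALIDATE:P2(v=10,ok=F), TRANSFORM:-, EMIT:P1(v=0,ok=F)] out:-; in:P3
Tick 5: [PARSE:-, VALIDATE:P3(v=7,ok=F), TRANSFORM:P2(v=0,ok=F), EMIT:-] out:P1(v=0); in:-
Tick 6: [PARSE:P4(v=18,ok=F), VALIDATE:-, TRANSFORM:P3(v=0,ok=F), EMIT:P2(v=0,ok=F)] out:-; in:P4
Tick 7: [PARSE:P5(v=19,ok=F), VALIDATE:P4(v=18,ok=T), TRANSFORM:-, EMIT:P3(v=0,ok=F)] out:P2(v=0); in:P5
Emitted by tick 7: ['P1', 'P2']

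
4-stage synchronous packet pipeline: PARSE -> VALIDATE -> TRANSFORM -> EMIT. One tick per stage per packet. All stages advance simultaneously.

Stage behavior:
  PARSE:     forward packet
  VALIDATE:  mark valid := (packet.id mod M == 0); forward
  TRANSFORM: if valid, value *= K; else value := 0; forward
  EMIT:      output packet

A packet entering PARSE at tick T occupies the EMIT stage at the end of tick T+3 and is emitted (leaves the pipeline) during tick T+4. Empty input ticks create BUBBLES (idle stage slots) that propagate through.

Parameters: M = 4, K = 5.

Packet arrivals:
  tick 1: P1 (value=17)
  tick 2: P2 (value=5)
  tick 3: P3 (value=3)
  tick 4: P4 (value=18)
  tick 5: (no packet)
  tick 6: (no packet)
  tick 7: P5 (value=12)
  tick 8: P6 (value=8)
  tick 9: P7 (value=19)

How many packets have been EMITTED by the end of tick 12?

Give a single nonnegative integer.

Tick 1: [PARSE:P1(v=17,ok=F), VALIDATE:-, TRANSFORM:-, EMIT:-] out:-; in:P1
Tick 2: [PARSE:P2(v=5,ok=F), VALIDATE:P1(v=17,ok=F), TRANSFORM:-, EMIT:-] out:-; in:P2
Tick 3: [PARSE:P3(v=3,ok=F), VALIDATE:P2(v=5,ok=F), TRANSFORM:P1(v=0,ok=F), EMIT:-] out:-; in:P3
Tick 4: [PARSE:P4(v=18,ok=F), VALIDATE:P3(v=3,ok=F), TRANSFORM:P2(v=0,ok=F), EMIT:P1(v=0,ok=F)] out:-; in:P4
Tick 5: [PARSE:-, VALIDATE:P4(v=18,ok=T), TRANSFORM:P3(v=0,ok=F), EMIT:P2(v=0,ok=F)] out:P1(v=0); in:-
Tick 6: [PARSE:-, VALIDATE:-, TRANSFORM:P4(v=90,ok=T), EMIT:P3(v=0,ok=F)] out:P2(v=0); in:-
Tick 7: [PARSE:P5(v=12,ok=F), VALIDATE:-, TRANSFORM:-, EMIT:P4(v=90,ok=T)] out:P3(v=0); in:P5
Tick 8: [PARSE:P6(v=8,ok=F), VALIDATE:P5(v=12,ok=F), TRANSFORM:-, EMIT:-] out:P4(v=90); in:P6
Tick 9: [PARSE:P7(v=19,ok=F), VALIDATE:P6(v=8,ok=F), TRANSFORM:P5(v=0,ok=F), EMIT:-] out:-; in:P7
Tick 10: [PARSE:-, VALIDATE:P7(v=19,ok=F), TRANSFORM:P6(v=0,ok=F), EMIT:P5(v=0,ok=F)] out:-; in:-
Tick 11: [PARSE:-, VALIDATE:-, TRANSFORM:P7(v=0,ok=F), EMIT:P6(v=0,ok=F)] out:P5(v=0); in:-
Tick 12: [PARSE:-, VALIDATE:-, TRANSFORM:-, EMIT:P7(v=0,ok=F)] out:P6(v=0); in:-
Emitted by tick 12: ['P1', 'P2', 'P3', 'P4', 'P5', 'P6']

Answer: 6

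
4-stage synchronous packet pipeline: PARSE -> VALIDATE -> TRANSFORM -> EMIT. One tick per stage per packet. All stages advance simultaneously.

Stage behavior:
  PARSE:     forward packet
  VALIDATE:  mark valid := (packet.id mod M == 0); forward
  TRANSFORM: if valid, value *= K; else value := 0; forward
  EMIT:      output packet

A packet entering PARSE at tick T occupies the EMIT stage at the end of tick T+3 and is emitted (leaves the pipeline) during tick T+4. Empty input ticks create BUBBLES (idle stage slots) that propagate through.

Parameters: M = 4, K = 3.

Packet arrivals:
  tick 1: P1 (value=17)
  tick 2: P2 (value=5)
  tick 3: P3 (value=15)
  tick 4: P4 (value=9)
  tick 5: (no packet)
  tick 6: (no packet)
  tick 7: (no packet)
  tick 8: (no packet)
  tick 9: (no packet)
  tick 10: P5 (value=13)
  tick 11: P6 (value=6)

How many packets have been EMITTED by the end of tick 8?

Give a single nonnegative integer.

Tick 1: [PARSE:P1(v=17,ok=F), VALIDATE:-, TRANSFORM:-, EMIT:-] out:-; in:P1
Tick 2: [PARSE:P2(v=5,ok=F), VALIDATE:P1(v=17,ok=F), TRANSFORM:-, EMIT:-] out:-; in:P2
Tick 3: [PARSE:P3(v=15,ok=F), VALIDATE:P2(v=5,ok=F), TRANSFORM:P1(v=0,ok=F), EMIT:-] out:-; in:P3
Tick 4: [PARSE:P4(v=9,ok=F), VALIDATE:P3(v=15,ok=F), TRANSFORM:P2(v=0,ok=F), EMIT:P1(v=0,ok=F)] out:-; in:P4
Tick 5: [PARSE:-, VALIDATE:P4(v=9,ok=T), TRANSFORM:P3(v=0,ok=F), EMIT:P2(v=0,ok=F)] out:P1(v=0); in:-
Tick 6: [PARSE:-, VALIDATE:-, TRANSFORM:P4(v=27,ok=T), EMIT:P3(v=0,ok=F)] out:P2(v=0); in:-
Tick 7: [PARSE:-, VALIDATE:-, TRANSFORM:-, EMIT:P4(v=27,ok=T)] out:P3(v=0); in:-
Tick 8: [PARSE:-, VALIDATE:-, TRANSFORM:-, EMIT:-] out:P4(v=27); in:-
Emitted by tick 8: ['P1', 'P2', 'P3', 'P4']

Answer: 4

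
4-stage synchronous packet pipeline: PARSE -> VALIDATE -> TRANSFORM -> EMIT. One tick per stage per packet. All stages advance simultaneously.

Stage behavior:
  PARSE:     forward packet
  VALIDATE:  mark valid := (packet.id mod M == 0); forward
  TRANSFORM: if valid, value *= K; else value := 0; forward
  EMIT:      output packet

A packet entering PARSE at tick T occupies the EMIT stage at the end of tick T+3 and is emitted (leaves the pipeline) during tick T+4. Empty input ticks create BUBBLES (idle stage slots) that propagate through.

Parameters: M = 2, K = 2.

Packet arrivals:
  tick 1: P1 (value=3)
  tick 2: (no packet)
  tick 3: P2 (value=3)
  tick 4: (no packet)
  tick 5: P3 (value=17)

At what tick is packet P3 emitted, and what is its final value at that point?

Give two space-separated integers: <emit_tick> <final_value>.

Answer: 9 0

Derivation:
Tick 1: [PARSE:P1(v=3,ok=F), VALIDATE:-, TRANSFORM:-, EMIT:-] out:-; in:P1
Tick 2: [PARSE:-, VALIDATE:P1(v=3,ok=F), TRANSFORM:-, EMIT:-] out:-; in:-
Tick 3: [PARSE:P2(v=3,ok=F), VALIDATE:-, TRANSFORM:P1(v=0,ok=F), EMIT:-] out:-; in:P2
Tick 4: [PARSE:-, VALIDATE:P2(v=3,ok=T), TRANSFORM:-, EMIT:P1(v=0,ok=F)] out:-; in:-
Tick 5: [PARSE:P3(v=17,ok=F), VALIDATE:-, TRANSFORM:P2(v=6,ok=T), EMIT:-] out:P1(v=0); in:P3
Tick 6: [PARSE:-, VALIDATE:P3(v=17,ok=F), TRANSFORM:-, EMIT:P2(v=6,ok=T)] out:-; in:-
Tick 7: [PARSE:-, VALIDATE:-, TRANSFORM:P3(v=0,ok=F), EMIT:-] out:P2(v=6); in:-
Tick 8: [PARSE:-, VALIDATE:-, TRANSFORM:-, EMIT:P3(v=0,ok=F)] out:-; in:-
Tick 9: [PARSE:-, VALIDATE:-, TRANSFORM:-, EMIT:-] out:P3(v=0); in:-
P3: arrives tick 5, valid=False (id=3, id%2=1), emit tick 9, final value 0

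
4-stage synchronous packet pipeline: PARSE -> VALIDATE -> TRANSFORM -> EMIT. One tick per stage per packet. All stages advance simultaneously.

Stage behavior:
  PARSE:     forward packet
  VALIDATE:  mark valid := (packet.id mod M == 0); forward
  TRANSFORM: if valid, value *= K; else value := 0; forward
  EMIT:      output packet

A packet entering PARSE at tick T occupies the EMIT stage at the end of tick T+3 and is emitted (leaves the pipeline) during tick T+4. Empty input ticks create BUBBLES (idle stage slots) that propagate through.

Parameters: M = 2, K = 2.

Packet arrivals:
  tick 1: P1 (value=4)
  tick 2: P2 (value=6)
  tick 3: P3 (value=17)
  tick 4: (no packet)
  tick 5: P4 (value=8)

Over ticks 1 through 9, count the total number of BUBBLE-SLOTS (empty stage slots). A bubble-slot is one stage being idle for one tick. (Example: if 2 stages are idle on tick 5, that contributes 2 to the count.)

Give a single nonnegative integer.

Tick 1: [PARSE:P1(v=4,ok=F), VALIDATE:-, TRANSFORM:-, EMIT:-] out:-; bubbles=3
Tick 2: [PARSE:P2(v=6,ok=F), VALIDATE:P1(v=4,ok=F), TRANSFORM:-, EMIT:-] out:-; bubbles=2
Tick 3: [PARSE:P3(v=17,ok=F), VALIDATE:P2(v=6,ok=T), TRANSFORM:P1(v=0,ok=F), EMIT:-] out:-; bubbles=1
Tick 4: [PARSE:-, VALIDATE:P3(v=17,ok=F), TRANSFORM:P2(v=12,ok=T), EMIT:P1(v=0,ok=F)] out:-; bubbles=1
Tick 5: [PARSE:P4(v=8,ok=F), VALIDATE:-, TRANSFORM:P3(v=0,ok=F), EMIT:P2(v=12,ok=T)] out:P1(v=0); bubbles=1
Tick 6: [PARSE:-, VALIDATE:P4(v=8,ok=T), TRANSFORM:-, EMIT:P3(v=0,ok=F)] out:P2(v=12); bubbles=2
Tick 7: [PARSE:-, VALIDATE:-, TRANSFORM:P4(v=16,ok=T), EMIT:-] out:P3(v=0); bubbles=3
Tick 8: [PARSE:-, VALIDATE:-, TRANSFORM:-, EMIT:P4(v=16,ok=T)] out:-; bubbles=3
Tick 9: [PARSE:-, VALIDATE:-, TRANSFORM:-, EMIT:-] out:P4(v=16); bubbles=4
Total bubble-slots: 20

Answer: 20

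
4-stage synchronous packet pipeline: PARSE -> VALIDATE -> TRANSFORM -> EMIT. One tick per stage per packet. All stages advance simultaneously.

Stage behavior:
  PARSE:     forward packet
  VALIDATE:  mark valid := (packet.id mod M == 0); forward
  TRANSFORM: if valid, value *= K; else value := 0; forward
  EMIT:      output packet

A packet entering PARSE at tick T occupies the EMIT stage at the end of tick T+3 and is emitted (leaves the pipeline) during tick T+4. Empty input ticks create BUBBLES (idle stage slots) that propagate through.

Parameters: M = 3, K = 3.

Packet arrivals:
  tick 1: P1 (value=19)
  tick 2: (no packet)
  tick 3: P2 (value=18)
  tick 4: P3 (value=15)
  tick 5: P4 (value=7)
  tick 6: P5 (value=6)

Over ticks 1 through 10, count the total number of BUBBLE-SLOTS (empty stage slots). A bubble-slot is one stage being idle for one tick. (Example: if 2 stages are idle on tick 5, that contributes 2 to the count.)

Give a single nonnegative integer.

Tick 1: [PARSE:P1(v=19,ok=F), VALIDATE:-, TRANSFORM:-, EMIT:-] out:-; bubbles=3
Tick 2: [PARSE:-, VALIDATE:P1(v=19,ok=F), TRANSFORM:-, EMIT:-] out:-; bubbles=3
Tick 3: [PARSE:P2(v=18,ok=F), VALIDATE:-, TRANSFORM:P1(v=0,ok=F), EMIT:-] out:-; bubbles=2
Tick 4: [PARSE:P3(v=15,ok=F), VALIDATE:P2(v=18,ok=F), TRANSFORM:-, EMIT:P1(v=0,ok=F)] out:-; bubbles=1
Tick 5: [PARSE:P4(v=7,ok=F), VALIDATE:P3(v=15,ok=T), TRANSFORM:P2(v=0,ok=F), EMIT:-] out:P1(v=0); bubbles=1
Tick 6: [PARSE:P5(v=6,ok=F), VALIDATE:P4(v=7,ok=F), TRANSFORM:P3(v=45,ok=T), EMIT:P2(v=0,ok=F)] out:-; bubbles=0
Tick 7: [PARSE:-, VALIDATE:P5(v=6,ok=F), TRANSFORM:P4(v=0,ok=F), EMIT:P3(v=45,ok=T)] out:P2(v=0); bubbles=1
Tick 8: [PARSE:-, VALIDATE:-, TRANSFORM:P5(v=0,ok=F), EMIT:P4(v=0,ok=F)] out:P3(v=45); bubbles=2
Tick 9: [PARSE:-, VALIDATE:-, TRANSFORM:-, EMIT:P5(v=0,ok=F)] out:P4(v=0); bubbles=3
Tick 10: [PARSE:-, VALIDATE:-, TRANSFORM:-, EMIT:-] out:P5(v=0); bubbles=4
Total bubble-slots: 20

Answer: 20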